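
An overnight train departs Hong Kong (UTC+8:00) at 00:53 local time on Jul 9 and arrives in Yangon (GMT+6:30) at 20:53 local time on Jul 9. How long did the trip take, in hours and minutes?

Departure in UTC: 00:53 − 8:00 = 16:53 on Jul 8.
Arrival in UTC: 20:53 − 6:30 = 14:23 on Jul 9.
Elapsed = 14:23 − 16:53 (+1 day) = 21 hours 30 minutes.

21 hours 30 minutes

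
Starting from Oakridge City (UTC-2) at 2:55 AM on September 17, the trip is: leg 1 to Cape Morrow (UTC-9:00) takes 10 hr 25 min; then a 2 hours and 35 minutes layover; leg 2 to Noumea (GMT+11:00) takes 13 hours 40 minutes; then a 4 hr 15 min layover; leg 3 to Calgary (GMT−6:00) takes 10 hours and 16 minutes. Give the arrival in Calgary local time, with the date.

4:06 PM on September 18

Convert departure to UTC: 2:55 AM + 2:00 = 4:55 AM UTC on Sep 17.
Add 10 hours 25 minutes leg 1 → 3:20 PM UTC.
Add 2 hours 35 minutes layover in Cape Morrow → 5:55 PM UTC.
Add 13 hours and 40 minutes leg 2 → 7:35 AM UTC (Sep 18).
Add 4 hours and 15 minutes layover in Noumea → 11:50 AM UTC.
Add 10 hours and 16 minutes leg 3 → 10:06 PM UTC.
Calgary is UTC−6:00, so local arrival = 10:06 PM − 6:00 = 4:06 PM on Sep 18.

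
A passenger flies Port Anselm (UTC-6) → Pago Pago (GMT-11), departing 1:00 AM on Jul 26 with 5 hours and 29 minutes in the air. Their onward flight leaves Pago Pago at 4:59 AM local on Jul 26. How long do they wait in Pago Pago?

3 hours 30 minutes

Convert departure to UTC: 1:00 AM + 6:00 = 7:00 AM UTC on Jul 26.
Add 5 hours 29 minutes flight time → 12:29 PM UTC.
Pago Pago is UTC−11:00, so local arrival = 12:29 PM − 11:00 = 1:29 AM on Jul 26.
Layover = 4:59 AM − 1:29 AM = 3 hours 30 minutes.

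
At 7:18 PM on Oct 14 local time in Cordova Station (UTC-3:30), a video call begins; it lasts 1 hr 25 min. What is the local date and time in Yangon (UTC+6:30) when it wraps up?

6:43 AM on October 15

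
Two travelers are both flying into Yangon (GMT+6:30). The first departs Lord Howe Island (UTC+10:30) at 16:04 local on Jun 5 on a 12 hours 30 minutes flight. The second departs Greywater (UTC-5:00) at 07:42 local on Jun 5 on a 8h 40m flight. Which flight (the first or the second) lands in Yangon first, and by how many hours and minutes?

Flight 1 in UTC: 16:04 − 10:30 = 05:34 on Jun 5.
+12 hours and 30 minutes → arrive 18:04 UTC on Jun 5.
Flight 2 in UTC: 07:42 + 5:00 = 12:42 on Jun 5.
+8 hours and 40 minutes → arrive 21:22 UTC on Jun 5.
Flight 1 lands earlier by 3 hours 18 minutes.

the first, by 3 hours 18 minutes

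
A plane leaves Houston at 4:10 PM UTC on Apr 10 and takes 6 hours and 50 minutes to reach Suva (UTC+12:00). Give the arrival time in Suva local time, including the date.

11:00 AM on Apr 11

Departure is given in UTC: 4:10 PM on Apr 10.
Add 6 hours and 50 minutes → 11:00 PM UTC.
Suva is UTC+12:00: 11:00 PM + 12:00 = 11:00 AM on Apr 11.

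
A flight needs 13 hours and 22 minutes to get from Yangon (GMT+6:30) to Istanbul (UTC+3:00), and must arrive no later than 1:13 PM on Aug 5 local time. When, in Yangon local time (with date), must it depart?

3:21 AM on Aug 5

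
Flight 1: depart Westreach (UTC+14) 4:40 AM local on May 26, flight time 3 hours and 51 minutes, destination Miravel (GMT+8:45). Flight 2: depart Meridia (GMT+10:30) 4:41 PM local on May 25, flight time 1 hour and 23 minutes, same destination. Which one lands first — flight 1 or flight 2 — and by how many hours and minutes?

Flight 1 in UTC: 4:40 AM − 14:00 = 2:40 PM on May 25.
+3 hours and 51 minutes → arrive 6:31 PM UTC on May 25.
Flight 2 in UTC: 4:41 PM − 10:30 = 6:11 AM on May 25.
+1 hour 23 minutes → arrive 7:34 AM UTC on May 25.
Flight 2 lands earlier by 10 hours 57 minutes.

the second, by 10 hours 57 minutes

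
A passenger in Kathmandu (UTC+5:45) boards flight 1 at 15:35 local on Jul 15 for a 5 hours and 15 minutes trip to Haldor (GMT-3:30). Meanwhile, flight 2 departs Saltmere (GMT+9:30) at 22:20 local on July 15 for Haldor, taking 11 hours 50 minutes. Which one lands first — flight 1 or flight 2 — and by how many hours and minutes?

the first, by 9 hours 35 minutes

Flight 1 in UTC: 15:35 − 5:45 = 09:50 on Jul 15.
+5 hours and 15 minutes → arrive 15:05 UTC on Jul 15.
Flight 2 in UTC: 22:20 − 9:30 = 12:50 on Jul 15.
+11 hours 50 minutes → arrive 00:40 UTC on Jul 16.
Flight 1 lands earlier by 9 hours 35 minutes.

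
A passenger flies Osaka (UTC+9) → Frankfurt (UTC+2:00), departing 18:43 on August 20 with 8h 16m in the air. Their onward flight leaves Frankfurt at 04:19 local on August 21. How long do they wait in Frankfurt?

8 hours 20 minutes

Convert departure to UTC: 18:43 − 9:00 = 09:43 UTC on Aug 20.
Add 8 hours and 16 minutes flight time → 17:59 UTC.
Frankfurt is UTC+2:00, so local arrival = 17:59 + 2:00 = 19:59 on Aug 20.
Layover = 04:19 − 19:59 (+1 day) = 8 hours 20 minutes.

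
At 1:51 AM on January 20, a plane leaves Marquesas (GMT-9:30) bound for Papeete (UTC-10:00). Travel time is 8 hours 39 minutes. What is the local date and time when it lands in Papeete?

10:00 AM on January 20

Papeete is 0:30 behind Marquesas.
After 8 hours 39 minutes it is 10:30 AM in Marquesas.
Shift by the zone difference: 10:30 AM − 0:30 = 10:00 AM on Jan 20 in Papeete.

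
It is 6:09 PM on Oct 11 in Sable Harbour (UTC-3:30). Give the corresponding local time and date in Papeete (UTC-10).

Papeete is 6:30 behind Sable Harbour.
Shift by the zone difference: 6:09 PM − 6:30 = 11:39 AM on Oct 11 in Papeete.

11:39 AM on Oct 11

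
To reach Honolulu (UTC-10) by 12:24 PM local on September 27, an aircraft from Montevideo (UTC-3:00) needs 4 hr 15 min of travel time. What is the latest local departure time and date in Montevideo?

Target arrival in UTC: 12:24 PM + 10:00 = 10:24 PM on Sep 27.
Subtract 4 hours and 15 minutes → departure 6:09 PM UTC on Sep 27.
Montevideo is UTC−3:00: 6:09 PM − 3:00 = 3:09 PM on Sep 27.

3:09 PM on Sep 27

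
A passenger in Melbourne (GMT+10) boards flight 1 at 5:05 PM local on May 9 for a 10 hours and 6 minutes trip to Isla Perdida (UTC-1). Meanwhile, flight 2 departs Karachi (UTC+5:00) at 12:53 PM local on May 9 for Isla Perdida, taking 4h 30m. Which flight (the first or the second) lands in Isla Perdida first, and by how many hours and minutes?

Flight 1 in UTC: 5:05 PM − 10:00 = 7:05 AM on May 9.
+10 hours and 6 minutes → arrive 5:11 PM UTC on May 9.
Flight 2 in UTC: 12:53 PM − 5:00 = 7:53 AM on May 9.
+4 hours and 30 minutes → arrive 12:23 PM UTC on May 9.
Flight 2 lands earlier by 4 hours 48 minutes.

the second, by 4 hours 48 minutes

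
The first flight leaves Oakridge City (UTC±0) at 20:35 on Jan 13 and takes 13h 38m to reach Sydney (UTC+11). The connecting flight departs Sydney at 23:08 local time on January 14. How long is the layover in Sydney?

1 hour 55 minutes

Oakridge City is at UTC+0, so departure is already 20:35 UTC on Jan 13.
Add 13 hours 38 minutes flight time → 10:13 UTC (Jan 14).
Sydney is UTC+11:00, so local arrival = 10:13 + 11:00 = 21:13 on Jan 14.
Layover = 23:08 − 21:13 = 1 hour 55 minutes.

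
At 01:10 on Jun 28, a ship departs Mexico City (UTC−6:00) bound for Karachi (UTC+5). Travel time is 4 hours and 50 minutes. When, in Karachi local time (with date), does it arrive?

17:00 on June 28

Convert departure to UTC: 01:10 + 6:00 = 07:10 UTC on Jun 28.
Add 4 hours and 50 minutes travel time → 12:00 UTC.
Karachi is UTC+5:00, so local arrival = 12:00 + 5:00 = 17:00 on Jun 28.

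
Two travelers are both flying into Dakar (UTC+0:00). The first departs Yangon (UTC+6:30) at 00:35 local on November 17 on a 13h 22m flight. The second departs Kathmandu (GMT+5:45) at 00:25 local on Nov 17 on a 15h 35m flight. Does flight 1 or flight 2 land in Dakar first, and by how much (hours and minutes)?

the first, by 2 hours 48 minutes

Flight 1 in UTC: 00:35 − 6:30 = 18:05 on Nov 16.
+13 hours 22 minutes → arrive 07:27 UTC on Nov 17.
Flight 2 in UTC: 00:25 − 5:45 = 18:40 on Nov 16.
+15 hours and 35 minutes → arrive 10:15 UTC on Nov 17.
Flight 1 lands earlier by 2 hours 48 minutes.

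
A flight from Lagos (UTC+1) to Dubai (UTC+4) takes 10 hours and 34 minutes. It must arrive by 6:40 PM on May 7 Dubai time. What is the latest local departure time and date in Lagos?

Target arrival in UTC: 6:40 PM − 4:00 = 2:40 PM on May 7.
Subtract 10 hours and 34 minutes → departure 4:06 AM UTC on May 7.
Lagos is UTC+1:00: 4:06 AM + 1:00 = 5:06 AM on May 7.

5:06 AM on May 7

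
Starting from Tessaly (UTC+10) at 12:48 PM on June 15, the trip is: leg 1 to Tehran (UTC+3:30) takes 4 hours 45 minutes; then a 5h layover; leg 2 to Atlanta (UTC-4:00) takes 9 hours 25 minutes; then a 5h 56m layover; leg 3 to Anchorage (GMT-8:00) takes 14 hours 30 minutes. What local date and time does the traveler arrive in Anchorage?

10:24 AM on June 16

Convert departure to UTC: 12:48 PM − 10:00 = 2:48 AM UTC on Jun 15.
Add 4 hours 45 minutes leg 1 → 7:33 AM UTC.
Add 5 hours layover in Tehran → 12:33 PM UTC.
Add 9 hours and 25 minutes leg 2 → 9:58 PM UTC.
Add 5 hours 56 minutes layover in Atlanta → 3:54 AM UTC (Jun 16).
Add 14 hours and 30 minutes leg 3 → 6:24 PM UTC.
Anchorage is UTC−8:00, so local arrival = 6:24 PM − 8:00 = 10:24 AM on Jun 16.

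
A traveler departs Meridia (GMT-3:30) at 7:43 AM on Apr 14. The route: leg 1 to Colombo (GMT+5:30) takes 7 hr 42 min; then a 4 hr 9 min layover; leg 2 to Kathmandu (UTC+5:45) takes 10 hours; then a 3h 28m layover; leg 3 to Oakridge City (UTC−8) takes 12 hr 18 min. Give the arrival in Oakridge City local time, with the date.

Convert departure to UTC: 7:43 AM + 3:30 = 11:13 AM UTC on Apr 14.
Add 7 hours 42 minutes leg 1 → 6:55 PM UTC.
Add 4 hours 9 minutes layover in Colombo → 11:04 PM UTC.
Add 10 hours leg 2 → 9:04 AM UTC (Apr 15).
Add 3 hours 28 minutes layover in Kathmandu → 12:32 PM UTC.
Add 12 hours 18 minutes leg 3 → 12:50 AM UTC (Apr 16).
Oakridge City is UTC−8:00, so local arrival = 12:50 AM − 8:00 = 4:50 PM on Apr 15.

4:50 PM on Apr 15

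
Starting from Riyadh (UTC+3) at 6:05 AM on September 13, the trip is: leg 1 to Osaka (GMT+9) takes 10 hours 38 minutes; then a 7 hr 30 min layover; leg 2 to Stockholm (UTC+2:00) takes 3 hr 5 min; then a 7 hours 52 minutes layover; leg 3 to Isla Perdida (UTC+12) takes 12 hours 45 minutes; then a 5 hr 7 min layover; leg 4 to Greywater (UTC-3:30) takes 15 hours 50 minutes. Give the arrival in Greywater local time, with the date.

Convert departure to UTC: 6:05 AM − 3:00 = 3:05 AM UTC on Sep 13.
Add 10 hours and 38 minutes leg 1 → 1:43 PM UTC.
Add 7 hours and 30 minutes layover in Osaka → 9:13 PM UTC.
Add 3 hours 5 minutes leg 2 → 12:18 AM UTC (Sep 14).
Add 7 hours 52 minutes layover in Stockholm → 8:10 AM UTC.
Add 12 hours and 45 minutes leg 3 → 8:55 PM UTC.
Add 5 hours 7 minutes layover in Isla Perdida → 2:02 AM UTC (Sep 15).
Add 15 hours and 50 minutes leg 4 → 5:52 PM UTC.
Greywater is UTC−3:30, so local arrival = 5:52 PM − 3:30 = 2:22 PM on Sep 15.

2:22 PM on September 15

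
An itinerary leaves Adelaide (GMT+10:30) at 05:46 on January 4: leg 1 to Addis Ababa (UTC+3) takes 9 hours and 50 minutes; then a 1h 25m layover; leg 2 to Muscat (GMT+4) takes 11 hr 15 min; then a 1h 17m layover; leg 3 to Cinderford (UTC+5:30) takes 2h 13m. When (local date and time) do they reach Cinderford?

02:46 on January 5

Convert departure to UTC: 05:46 − 10:30 = 19:16 UTC on Jan 3.
Add 9 hours and 50 minutes leg 1 → 05:06 UTC (Jan 4).
Add 1 hour 25 minutes layover in Addis Ababa → 06:31 UTC.
Add 11 hours and 15 minutes leg 2 → 17:46 UTC.
Add 1 hour and 17 minutes layover in Muscat → 19:03 UTC.
Add 2 hours 13 minutes leg 3 → 21:16 UTC.
Cinderford is UTC+5:30, so local arrival = 21:16 + 5:30 = 02:46 on Jan 5.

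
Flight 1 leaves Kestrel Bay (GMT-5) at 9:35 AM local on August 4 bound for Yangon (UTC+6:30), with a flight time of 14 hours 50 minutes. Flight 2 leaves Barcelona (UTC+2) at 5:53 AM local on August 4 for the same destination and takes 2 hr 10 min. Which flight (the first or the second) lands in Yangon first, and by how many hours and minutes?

Flight 1 in UTC: 9:35 AM + 5:00 = 2:35 PM on Aug 4.
+14 hours 50 minutes → arrive 5:25 AM UTC on Aug 5.
Flight 2 in UTC: 5:53 AM − 2:00 = 3:53 AM on Aug 4.
+2 hours 10 minutes → arrive 6:03 AM UTC on Aug 4.
Flight 2 lands earlier by 23 hours 22 minutes.

the second, by 23 hours 22 minutes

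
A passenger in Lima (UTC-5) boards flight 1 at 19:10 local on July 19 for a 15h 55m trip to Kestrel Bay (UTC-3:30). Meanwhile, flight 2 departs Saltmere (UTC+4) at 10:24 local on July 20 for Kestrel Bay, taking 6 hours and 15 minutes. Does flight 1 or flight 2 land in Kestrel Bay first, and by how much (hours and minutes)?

Flight 1 in UTC: 19:10 + 5:00 = 00:10 on Jul 20.
+15 hours 55 minutes → arrive 16:05 UTC on Jul 20.
Flight 2 in UTC: 10:24 − 4:00 = 06:24 on Jul 20.
+6 hours and 15 minutes → arrive 12:39 UTC on Jul 20.
Flight 2 lands earlier by 3 hours 26 minutes.

the second, by 3 hours 26 minutes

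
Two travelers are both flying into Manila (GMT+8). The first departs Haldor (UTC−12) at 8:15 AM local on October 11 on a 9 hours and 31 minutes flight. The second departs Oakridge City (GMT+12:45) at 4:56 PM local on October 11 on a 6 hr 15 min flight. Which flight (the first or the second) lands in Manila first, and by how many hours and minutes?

the second, by 19 hours 20 minutes

Flight 1 in UTC: 8:15 AM + 12:00 = 8:15 PM on Oct 11.
+9 hours and 31 minutes → arrive 5:46 AM UTC on Oct 12.
Flight 2 in UTC: 4:56 PM − 12:45 = 4:11 AM on Oct 11.
+6 hours 15 minutes → arrive 10:26 AM UTC on Oct 11.
Flight 2 lands earlier by 19 hours 20 minutes.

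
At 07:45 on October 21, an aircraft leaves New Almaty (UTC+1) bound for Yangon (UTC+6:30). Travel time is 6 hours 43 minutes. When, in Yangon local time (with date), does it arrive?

Convert departure to UTC: 07:45 − 1:00 = 06:45 UTC on Oct 21.
Add 6 hours and 43 minutes travel time → 13:28 UTC.
Yangon is UTC+6:30, so local arrival = 13:28 + 6:30 = 19:58 on Oct 21.

19:58 on October 21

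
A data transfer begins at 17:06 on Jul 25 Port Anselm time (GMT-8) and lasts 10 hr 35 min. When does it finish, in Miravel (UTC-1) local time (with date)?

10:41 on Jul 26

Convert start to UTC: 17:06 + 8:00 = 01:06 UTC on Jul 26.
Add 10 hours 35 minutes duration → 11:41 UTC.
Miravel is UTC−1:00, so local end time = 11:41 − 1:00 = 10:41 on Jul 26.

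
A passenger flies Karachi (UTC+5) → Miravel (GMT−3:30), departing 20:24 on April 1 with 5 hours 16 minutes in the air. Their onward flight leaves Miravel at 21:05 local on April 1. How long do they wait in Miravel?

Convert departure to UTC: 20:24 − 5:00 = 15:24 UTC on Apr 1.
Add 5 hours and 16 minutes flight time → 20:40 UTC.
Miravel is UTC−3:30, so local arrival = 20:40 − 3:30 = 17:10 on Apr 1.
Layover = 21:05 − 17:10 = 3 hours 55 minutes.

3 hours 55 minutes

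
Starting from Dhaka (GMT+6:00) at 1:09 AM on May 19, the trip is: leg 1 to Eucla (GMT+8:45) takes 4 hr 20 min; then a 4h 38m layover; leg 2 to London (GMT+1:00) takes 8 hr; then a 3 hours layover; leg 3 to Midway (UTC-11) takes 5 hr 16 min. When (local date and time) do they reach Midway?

Convert departure to UTC: 1:09 AM − 6:00 = 7:09 PM UTC on May 18.
Add 4 hours 20 minutes leg 1 → 11:29 PM UTC.
Add 4 hours and 38 minutes layover in Eucla → 4:07 AM UTC (May 19).
Add 8 hours leg 2 → 12:07 PM UTC.
Add 3 hours layover in London → 3:07 PM UTC.
Add 5 hours 16 minutes leg 3 → 8:23 PM UTC.
Midway is UTC−11:00, so local arrival = 8:23 PM − 11:00 = 9:23 AM on May 19.

9:23 AM on May 19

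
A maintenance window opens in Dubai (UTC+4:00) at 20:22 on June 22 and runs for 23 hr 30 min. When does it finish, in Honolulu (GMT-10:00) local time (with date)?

05:52 on June 23

Convert start to UTC: 20:22 − 4:00 = 16:22 UTC on Jun 22.
Add 23 hours and 30 minutes duration → 15:52 UTC (Jun 23).
Honolulu is UTC−10:00, so local end time = 15:52 − 10:00 = 05:52 on Jun 23.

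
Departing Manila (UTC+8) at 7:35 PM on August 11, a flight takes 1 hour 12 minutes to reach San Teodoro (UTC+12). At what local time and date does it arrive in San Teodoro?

12:47 AM on August 12

Convert departure to UTC: 7:35 PM − 8:00 = 11:35 AM UTC on Aug 11.
Add 1 hour and 12 minutes travel time → 12:47 PM UTC.
San Teodoro is UTC+12:00, so local arrival = 12:47 PM + 12:00 = 12:47 AM on Aug 12.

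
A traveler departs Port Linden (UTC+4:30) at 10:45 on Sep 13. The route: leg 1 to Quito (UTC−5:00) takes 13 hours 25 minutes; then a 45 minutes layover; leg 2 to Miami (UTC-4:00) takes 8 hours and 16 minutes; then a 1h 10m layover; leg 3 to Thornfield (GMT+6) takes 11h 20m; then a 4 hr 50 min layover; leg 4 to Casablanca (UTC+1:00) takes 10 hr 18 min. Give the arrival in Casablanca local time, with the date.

Convert departure to UTC: 10:45 − 4:30 = 06:15 UTC on Sep 13.
Add 13 hours 25 minutes leg 1 → 19:40 UTC.
Add 45 minutes layover in Quito → 20:25 UTC.
Add 8 hours and 16 minutes leg 2 → 04:41 UTC (Sep 14).
Add 1 hour and 10 minutes layover in Miami → 05:51 UTC.
Add 11 hours 20 minutes leg 3 → 17:11 UTC.
Add 4 hours and 50 minutes layover in Thornfield → 22:01 UTC.
Add 10 hours and 18 minutes leg 4 → 08:19 UTC (Sep 15).
Casablanca is UTC+1:00, so local arrival = 08:19 + 1:00 = 09:19 on Sep 15.

09:19 on Sep 15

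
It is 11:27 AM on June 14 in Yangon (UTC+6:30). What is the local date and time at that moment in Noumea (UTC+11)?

3:57 PM on Jun 14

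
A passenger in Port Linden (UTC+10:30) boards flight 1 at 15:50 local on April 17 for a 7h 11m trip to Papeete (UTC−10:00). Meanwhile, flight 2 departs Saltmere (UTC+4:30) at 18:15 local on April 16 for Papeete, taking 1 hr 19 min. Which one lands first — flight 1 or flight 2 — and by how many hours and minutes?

Flight 1 in UTC: 15:50 − 10:30 = 05:20 on Apr 17.
+7 hours 11 minutes → arrive 12:31 UTC on Apr 17.
Flight 2 in UTC: 18:15 − 4:30 = 13:45 on Apr 16.
+1 hour 19 minutes → arrive 15:04 UTC on Apr 16.
Flight 2 lands earlier by 21 hours 27 minutes.

the second, by 21 hours 27 minutes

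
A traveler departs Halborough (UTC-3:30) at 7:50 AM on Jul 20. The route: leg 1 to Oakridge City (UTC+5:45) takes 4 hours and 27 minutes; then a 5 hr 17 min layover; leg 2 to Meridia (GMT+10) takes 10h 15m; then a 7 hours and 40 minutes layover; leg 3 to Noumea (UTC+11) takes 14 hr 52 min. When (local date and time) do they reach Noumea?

4:51 PM on Jul 22

Convert departure to UTC: 7:50 AM + 3:30 = 11:20 AM UTC on Jul 20.
Add 4 hours and 27 minutes leg 1 → 3:47 PM UTC.
Add 5 hours 17 minutes layover in Oakridge City → 9:04 PM UTC.
Add 10 hours and 15 minutes leg 2 → 7:19 AM UTC (Jul 21).
Add 7 hours 40 minutes layover in Meridia → 2:59 PM UTC.
Add 14 hours 52 minutes leg 3 → 5:51 AM UTC (Jul 22).
Noumea is UTC+11:00, so local arrival = 5:51 AM + 11:00 = 4:51 PM on Jul 22.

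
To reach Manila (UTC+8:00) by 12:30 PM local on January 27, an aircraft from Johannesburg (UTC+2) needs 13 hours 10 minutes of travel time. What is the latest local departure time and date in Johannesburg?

Target arrival in UTC: 12:30 PM − 8:00 = 4:30 AM on Jan 27.
Subtract 13 hours 10 minutes → departure 3:20 PM UTC on Jan 26.
Johannesburg is UTC+2:00: 3:20 PM + 2:00 = 5:20 PM on Jan 26.

5:20 PM on Jan 26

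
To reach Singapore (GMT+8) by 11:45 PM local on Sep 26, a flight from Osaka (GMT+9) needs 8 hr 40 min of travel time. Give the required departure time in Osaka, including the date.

Target arrival in UTC: 11:45 PM − 8:00 = 3:45 PM on Sep 26.
Subtract 8 hours 40 minutes → departure 7:05 AM UTC on Sep 26.
Osaka is UTC+9:00: 7:05 AM + 9:00 = 4:05 PM on Sep 26.

4:05 PM on September 26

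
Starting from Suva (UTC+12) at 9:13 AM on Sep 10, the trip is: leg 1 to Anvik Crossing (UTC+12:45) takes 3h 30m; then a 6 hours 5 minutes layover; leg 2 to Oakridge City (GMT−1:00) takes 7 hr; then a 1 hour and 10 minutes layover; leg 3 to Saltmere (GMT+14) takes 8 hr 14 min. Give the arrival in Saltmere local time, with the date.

Convert departure to UTC: 9:13 AM − 12:00 = 9:13 PM UTC on Sep 9.
Add 3 hours and 30 minutes leg 1 → 12:43 AM UTC (Sep 10).
Add 6 hours 5 minutes layover in Anvik Crossing → 6:48 AM UTC.
Add 7 hours leg 2 → 1:48 PM UTC.
Add 1 hour 10 minutes layover in Oakridge City → 2:58 PM UTC.
Add 8 hours and 14 minutes leg 3 → 11:12 PM UTC.
Saltmere is UTC+14:00, so local arrival = 11:12 PM + 14:00 = 1:12 PM on Sep 11.

1:12 PM on September 11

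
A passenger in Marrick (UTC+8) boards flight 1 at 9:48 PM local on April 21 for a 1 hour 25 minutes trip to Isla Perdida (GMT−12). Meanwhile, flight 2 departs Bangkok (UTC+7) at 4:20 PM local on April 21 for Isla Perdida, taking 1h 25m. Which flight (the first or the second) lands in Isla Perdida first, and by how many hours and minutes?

Flight 1 in UTC: 9:48 PM − 8:00 = 1:48 PM on Apr 21.
+1 hour 25 minutes → arrive 3:13 PM UTC on Apr 21.
Flight 2 in UTC: 4:20 PM − 7:00 = 9:20 AM on Apr 21.
+1 hour 25 minutes → arrive 10:45 AM UTC on Apr 21.
Flight 2 lands earlier by 4 hours 28 minutes.

the second, by 4 hours 28 minutes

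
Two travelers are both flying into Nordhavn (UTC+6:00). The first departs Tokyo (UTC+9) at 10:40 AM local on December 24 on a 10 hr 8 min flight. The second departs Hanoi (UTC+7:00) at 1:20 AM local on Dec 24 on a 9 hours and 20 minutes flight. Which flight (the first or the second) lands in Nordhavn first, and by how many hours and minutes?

Flight 1 in UTC: 10:40 AM − 9:00 = 1:40 AM on Dec 24.
+10 hours and 8 minutes → arrive 11:48 AM UTC on Dec 24.
Flight 2 in UTC: 1:20 AM − 7:00 = 6:20 PM on Dec 23.
+9 hours 20 minutes → arrive 3:40 AM UTC on Dec 24.
Flight 2 lands earlier by 8 hours 8 minutes.

the second, by 8 hours 8 minutes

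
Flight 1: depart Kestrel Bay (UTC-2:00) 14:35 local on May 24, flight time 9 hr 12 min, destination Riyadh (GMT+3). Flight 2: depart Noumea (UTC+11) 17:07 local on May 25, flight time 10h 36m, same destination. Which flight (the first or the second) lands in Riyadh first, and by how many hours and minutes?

Flight 1 in UTC: 14:35 + 2:00 = 16:35 on May 24.
+9 hours 12 minutes → arrive 01:47 UTC on May 25.
Flight 2 in UTC: 17:07 − 11:00 = 06:07 on May 25.
+10 hours and 36 minutes → arrive 16:43 UTC on May 25.
Flight 1 lands earlier by 14 hours 56 minutes.

the first, by 14 hours 56 minutes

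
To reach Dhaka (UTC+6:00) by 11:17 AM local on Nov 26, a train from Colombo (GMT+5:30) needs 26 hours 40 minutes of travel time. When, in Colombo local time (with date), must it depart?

Target arrival in UTC: 11:17 AM − 6:00 = 5:17 AM on Nov 26.
Subtract 26 hours and 40 minutes → departure 2:37 AM UTC on Nov 25.
Colombo is UTC+5:30: 2:37 AM + 5:30 = 8:07 AM on Nov 25.

8:07 AM on November 25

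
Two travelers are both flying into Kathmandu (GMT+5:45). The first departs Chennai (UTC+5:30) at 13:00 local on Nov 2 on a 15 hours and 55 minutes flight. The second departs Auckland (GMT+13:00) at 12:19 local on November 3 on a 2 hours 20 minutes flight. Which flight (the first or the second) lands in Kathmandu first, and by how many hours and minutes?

the first, by 2 hours 14 minutes

Flight 1 in UTC: 13:00 − 5:30 = 07:30 on Nov 2.
+15 hours 55 minutes → arrive 23:25 UTC on Nov 2.
Flight 2 in UTC: 12:19 − 13:00 = 23:19 on Nov 2.
+2 hours 20 minutes → arrive 01:39 UTC on Nov 3.
Flight 1 lands earlier by 2 hours 14 minutes.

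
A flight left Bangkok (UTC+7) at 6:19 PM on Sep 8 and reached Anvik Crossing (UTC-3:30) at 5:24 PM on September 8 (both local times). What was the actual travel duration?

9 hours 35 minutes

Departure in UTC: 6:19 PM − 7:00 = 11:19 AM on Sep 8.
Arrival in UTC: 5:24 PM + 3:30 = 8:54 PM on Sep 8.
Elapsed = 8:54 PM − 11:19 AM = 9 hours 35 minutes.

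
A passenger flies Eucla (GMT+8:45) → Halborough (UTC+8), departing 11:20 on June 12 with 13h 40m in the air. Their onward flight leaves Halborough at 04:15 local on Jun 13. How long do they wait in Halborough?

Convert departure to UTC: 11:20 − 8:45 = 02:35 UTC on Jun 12.
Add 13 hours 40 minutes flight time → 16:15 UTC.
Halborough is UTC+8:00, so local arrival = 16:15 + 8:00 = 00:15 on Jun 13.
Layover = 04:15 − 00:15 = 4 hours.

4 hours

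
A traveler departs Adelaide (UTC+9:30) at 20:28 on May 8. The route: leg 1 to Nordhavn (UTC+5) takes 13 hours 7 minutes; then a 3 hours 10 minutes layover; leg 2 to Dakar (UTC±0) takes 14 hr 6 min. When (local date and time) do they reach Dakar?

Convert departure to UTC: 20:28 − 9:30 = 10:58 UTC on May 8.
Add 13 hours 7 minutes leg 1 → 00:05 UTC (May 9).
Add 3 hours 10 minutes layover in Nordhavn → 03:15 UTC.
Add 14 hours 6 minutes leg 2 → 17:21 UTC.
Dakar is UTC+0, so local arrival is the same: 17:21 on May 9.

17:21 on May 9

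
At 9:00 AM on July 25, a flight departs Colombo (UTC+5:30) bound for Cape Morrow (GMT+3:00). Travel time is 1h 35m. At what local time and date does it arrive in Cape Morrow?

8:05 AM on July 25

Cape Morrow is 2:30 behind Colombo.
After 1 hour and 35 minutes it is 10:35 AM in Colombo.
Shift by the zone difference: 10:35 AM − 2:30 = 8:05 AM on Jul 25 in Cape Morrow.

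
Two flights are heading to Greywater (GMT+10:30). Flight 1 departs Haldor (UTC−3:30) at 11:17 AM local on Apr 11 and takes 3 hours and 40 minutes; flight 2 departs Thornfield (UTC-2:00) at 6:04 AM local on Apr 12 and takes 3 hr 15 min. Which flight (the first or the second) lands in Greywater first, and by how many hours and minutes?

Flight 1 in UTC: 11:17 AM + 3:30 = 2:47 PM on Apr 11.
+3 hours 40 minutes → arrive 6:27 PM UTC on Apr 11.
Flight 2 in UTC: 6:04 AM + 2:00 = 8:04 AM on Apr 12.
+3 hours 15 minutes → arrive 11:19 AM UTC on Apr 12.
Flight 1 lands earlier by 16 hours 52 minutes.

the first, by 16 hours 52 minutes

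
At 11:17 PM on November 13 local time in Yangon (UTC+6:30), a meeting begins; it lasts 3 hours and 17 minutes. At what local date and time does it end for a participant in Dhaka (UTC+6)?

2:04 AM on November 14

Convert start to UTC: 11:17 PM − 6:30 = 4:47 PM UTC on Nov 13.
Add 3 hours and 17 minutes duration → 8:04 PM UTC.
Dhaka is UTC+6:00, so local end time = 8:04 PM + 6:00 = 2:04 AM on Nov 14.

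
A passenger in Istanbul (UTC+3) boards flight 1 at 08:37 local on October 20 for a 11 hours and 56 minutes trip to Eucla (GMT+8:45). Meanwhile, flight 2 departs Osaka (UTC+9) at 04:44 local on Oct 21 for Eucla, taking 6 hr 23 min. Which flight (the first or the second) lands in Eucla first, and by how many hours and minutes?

Flight 1 in UTC: 08:37 − 3:00 = 05:37 on Oct 20.
+11 hours and 56 minutes → arrive 17:33 UTC on Oct 20.
Flight 2 in UTC: 04:44 − 9:00 = 19:44 on Oct 20.
+6 hours 23 minutes → arrive 02:07 UTC on Oct 21.
Flight 1 lands earlier by 8 hours 34 minutes.

the first, by 8 hours 34 minutes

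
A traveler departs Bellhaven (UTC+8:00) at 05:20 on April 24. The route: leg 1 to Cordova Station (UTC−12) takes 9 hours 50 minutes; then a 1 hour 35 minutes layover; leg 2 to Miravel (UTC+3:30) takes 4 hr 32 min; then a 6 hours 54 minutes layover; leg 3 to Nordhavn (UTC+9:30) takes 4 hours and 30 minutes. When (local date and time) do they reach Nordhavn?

10:11 on Apr 25

Convert departure to UTC: 05:20 − 8:00 = 21:20 UTC on Apr 23.
Add 9 hours 50 minutes leg 1 → 07:10 UTC (Apr 24).
Add 1 hour 35 minutes layover in Cordova Station → 08:45 UTC.
Add 4 hours and 32 minutes leg 2 → 13:17 UTC.
Add 6 hours and 54 minutes layover in Miravel → 20:11 UTC.
Add 4 hours and 30 minutes leg 3 → 00:41 UTC (Apr 25).
Nordhavn is UTC+9:30, so local arrival = 00:41 + 9:30 = 10:11 on Apr 25.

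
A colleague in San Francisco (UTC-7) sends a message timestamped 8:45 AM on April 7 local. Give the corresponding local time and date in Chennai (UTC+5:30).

9:15 PM on April 7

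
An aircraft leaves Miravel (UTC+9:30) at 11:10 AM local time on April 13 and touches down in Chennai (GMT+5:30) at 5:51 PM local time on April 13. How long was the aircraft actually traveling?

Departure in UTC: 11:10 AM − 9:30 = 1:40 AM on Apr 13.
Arrival in UTC: 5:51 PM − 5:30 = 12:21 PM on Apr 13.
Elapsed = 12:21 PM − 1:40 AM = 10 hours 41 minutes.

10 hours 41 minutes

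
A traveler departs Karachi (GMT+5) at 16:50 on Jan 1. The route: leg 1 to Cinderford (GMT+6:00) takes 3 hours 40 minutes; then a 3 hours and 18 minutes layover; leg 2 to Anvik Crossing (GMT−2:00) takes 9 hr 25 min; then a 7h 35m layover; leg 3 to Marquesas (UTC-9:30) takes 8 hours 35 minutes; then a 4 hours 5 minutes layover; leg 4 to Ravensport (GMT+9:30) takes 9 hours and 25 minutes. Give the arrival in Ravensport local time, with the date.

Convert departure to UTC: 16:50 − 5:00 = 11:50 UTC on Jan 1.
Add 3 hours and 40 minutes leg 1 → 15:30 UTC.
Add 3 hours and 18 minutes layover in Cinderford → 18:48 UTC.
Add 9 hours 25 minutes leg 2 → 04:13 UTC (Jan 2).
Add 7 hours and 35 minutes layover in Anvik Crossing → 11:48 UTC.
Add 8 hours and 35 minutes leg 3 → 20:23 UTC.
Add 4 hours 5 minutes layover in Marquesas → 00:28 UTC (Jan 3).
Add 9 hours 25 minutes leg 4 → 09:53 UTC.
Ravensport is UTC+9:30, so local arrival = 09:53 + 9:30 = 19:23 on Jan 3.

19:23 on January 3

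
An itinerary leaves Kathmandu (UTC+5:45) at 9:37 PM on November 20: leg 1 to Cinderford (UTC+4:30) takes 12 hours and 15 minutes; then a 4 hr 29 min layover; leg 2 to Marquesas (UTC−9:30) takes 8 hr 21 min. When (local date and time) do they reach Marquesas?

Convert departure to UTC: 9:37 PM − 5:45 = 3:52 PM UTC on Nov 20.
Add 12 hours and 15 minutes leg 1 → 4:07 AM UTC (Nov 21).
Add 4 hours and 29 minutes layover in Cinderford → 8:36 AM UTC.
Add 8 hours 21 minutes leg 2 → 4:57 PM UTC.
Marquesas is UTC−9:30, so local arrival = 4:57 PM − 9:30 = 7:27 AM on Nov 21.

7:27 AM on November 21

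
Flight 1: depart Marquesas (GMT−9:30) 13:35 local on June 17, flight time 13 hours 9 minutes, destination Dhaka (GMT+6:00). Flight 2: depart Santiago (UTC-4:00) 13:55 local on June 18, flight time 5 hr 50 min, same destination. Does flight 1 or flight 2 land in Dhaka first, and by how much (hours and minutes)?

Flight 1 in UTC: 13:35 + 9:30 = 23:05 on Jun 17.
+13 hours 9 minutes → arrive 12:14 UTC on Jun 18.
Flight 2 in UTC: 13:55 + 4:00 = 17:55 on Jun 18.
+5 hours and 50 minutes → arrive 23:45 UTC on Jun 18.
Flight 1 lands earlier by 11 hours 31 minutes.

the first, by 11 hours 31 minutes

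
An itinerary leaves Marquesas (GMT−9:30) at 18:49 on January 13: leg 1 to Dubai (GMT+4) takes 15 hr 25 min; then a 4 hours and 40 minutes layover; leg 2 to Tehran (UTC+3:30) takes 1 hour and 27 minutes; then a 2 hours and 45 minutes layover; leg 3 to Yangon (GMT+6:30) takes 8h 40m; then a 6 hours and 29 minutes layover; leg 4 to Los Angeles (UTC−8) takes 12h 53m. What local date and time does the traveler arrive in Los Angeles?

00:38 on January 16

Convert departure to UTC: 18:49 + 9:30 = 04:19 UTC on Jan 14.
Add 15 hours and 25 minutes leg 1 → 19:44 UTC.
Add 4 hours and 40 minutes layover in Dubai → 00:24 UTC (Jan 15).
Add 1 hour 27 minutes leg 2 → 01:51 UTC.
Add 2 hours 45 minutes layover in Tehran → 04:36 UTC.
Add 8 hours and 40 minutes leg 3 → 13:16 UTC.
Add 6 hours and 29 minutes layover in Yangon → 19:45 UTC.
Add 12 hours 53 minutes leg 4 → 08:38 UTC (Jan 16).
Los Angeles is UTC−8:00, so local arrival = 08:38 − 8:00 = 00:38 on Jan 16.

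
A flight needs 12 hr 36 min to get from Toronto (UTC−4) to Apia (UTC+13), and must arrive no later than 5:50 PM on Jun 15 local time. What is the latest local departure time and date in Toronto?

Target arrival in UTC: 5:50 PM − 13:00 = 4:50 AM on Jun 15.
Subtract 12 hours and 36 minutes → departure 4:14 PM UTC on Jun 14.
Toronto is UTC−4:00: 4:14 PM − 4:00 = 12:14 PM on Jun 14.

12:14 PM on Jun 14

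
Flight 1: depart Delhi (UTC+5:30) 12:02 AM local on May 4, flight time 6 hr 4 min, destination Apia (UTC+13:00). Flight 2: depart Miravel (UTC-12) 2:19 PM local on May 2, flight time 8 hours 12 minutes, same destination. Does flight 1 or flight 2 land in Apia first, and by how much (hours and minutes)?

the second, by 14 hours 5 minutes

Flight 1 in UTC: 12:02 AM − 5:30 = 6:32 PM on May 3.
+6 hours 4 minutes → arrive 12:36 AM UTC on May 4.
Flight 2 in UTC: 2:19 PM + 12:00 = 2:19 AM on May 3.
+8 hours 12 minutes → arrive 10:31 AM UTC on May 3.
Flight 2 lands earlier by 14 hours 5 minutes.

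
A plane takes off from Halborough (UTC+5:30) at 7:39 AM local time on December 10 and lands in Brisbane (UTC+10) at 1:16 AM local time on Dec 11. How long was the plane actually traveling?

Departure in UTC: 7:39 AM − 5:30 = 2:09 AM on Dec 10.
Arrival in UTC: 1:16 AM − 10:00 = 3:16 PM on Dec 10.
Elapsed = 3:16 PM − 2:09 AM = 13 hours 7 minutes.

13 hours 7 minutes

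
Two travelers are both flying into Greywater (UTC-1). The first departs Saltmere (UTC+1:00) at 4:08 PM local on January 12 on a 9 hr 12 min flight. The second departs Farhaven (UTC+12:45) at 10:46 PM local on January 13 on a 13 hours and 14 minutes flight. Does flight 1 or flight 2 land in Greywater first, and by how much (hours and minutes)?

the first, by 22 hours 55 minutes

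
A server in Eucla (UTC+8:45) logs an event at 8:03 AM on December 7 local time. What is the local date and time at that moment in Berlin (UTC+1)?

In UTC: 8:03 AM − 8:45 = 11:18 PM on Dec 6.
Berlin is UTC+1:00: 11:18 PM + 1:00 = 12:18 AM on Dec 7.

12:18 AM on December 7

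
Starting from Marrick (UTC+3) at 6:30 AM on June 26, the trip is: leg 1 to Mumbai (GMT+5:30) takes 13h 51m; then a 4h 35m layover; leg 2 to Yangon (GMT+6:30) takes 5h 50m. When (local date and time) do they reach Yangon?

Convert departure to UTC: 6:30 AM − 3:00 = 3:30 AM UTC on Jun 26.
Add 13 hours 51 minutes leg 1 → 5:21 PM UTC.
Add 4 hours and 35 minutes layover in Mumbai → 9:56 PM UTC.
Add 5 hours and 50 minutes leg 2 → 3:46 AM UTC (Jun 27).
Yangon is UTC+6:30, so local arrival = 3:46 AM + 6:30 = 10:16 AM on Jun 27.

10:16 AM on Jun 27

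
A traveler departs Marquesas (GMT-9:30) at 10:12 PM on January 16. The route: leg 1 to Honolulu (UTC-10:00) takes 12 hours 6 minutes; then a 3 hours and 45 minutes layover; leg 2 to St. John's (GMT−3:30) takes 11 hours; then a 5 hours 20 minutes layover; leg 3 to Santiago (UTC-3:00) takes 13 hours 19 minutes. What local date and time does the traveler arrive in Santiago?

2:12 AM on January 19

Convert departure to UTC: 10:12 PM + 9:30 = 7:42 AM UTC on Jan 17.
Add 12 hours and 6 minutes leg 1 → 7:48 PM UTC.
Add 3 hours and 45 minutes layover in Honolulu → 11:33 PM UTC.
Add 11 hours leg 2 → 10:33 AM UTC (Jan 18).
Add 5 hours and 20 minutes layover in St. John's → 3:53 PM UTC.
Add 13 hours 19 minutes leg 3 → 5:12 AM UTC (Jan 19).
Santiago is UTC−3:00, so local arrival = 5:12 AM − 3:00 = 2:12 AM on Jan 19.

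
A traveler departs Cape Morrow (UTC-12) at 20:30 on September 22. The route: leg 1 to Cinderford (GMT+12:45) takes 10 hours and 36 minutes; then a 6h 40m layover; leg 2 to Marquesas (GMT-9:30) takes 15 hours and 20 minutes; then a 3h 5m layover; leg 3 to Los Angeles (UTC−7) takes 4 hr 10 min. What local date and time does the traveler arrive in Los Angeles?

Convert departure to UTC: 20:30 + 12:00 = 08:30 UTC on Sep 23.
Add 10 hours and 36 minutes leg 1 → 19:06 UTC.
Add 6 hours and 40 minutes layover in Cinderford → 01:46 UTC (Sep 24).
Add 15 hours and 20 minutes leg 2 → 17:06 UTC.
Add 3 hours 5 minutes layover in Marquesas → 20:11 UTC.
Add 4 hours 10 minutes leg 3 → 00:21 UTC (Sep 25).
Los Angeles is UTC−7:00, so local arrival = 00:21 − 7:00 = 17:21 on Sep 24.

17:21 on September 24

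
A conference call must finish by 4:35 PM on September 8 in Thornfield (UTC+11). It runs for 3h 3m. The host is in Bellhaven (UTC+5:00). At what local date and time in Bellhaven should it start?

Target end time in UTC: 4:35 PM − 11:00 = 5:35 AM on Sep 8.
Subtract 3 hours 3 minutes → start 2:32 AM UTC on Sep 8.
Bellhaven is UTC+5:00: 2:32 AM + 5:00 = 7:32 AM on Sep 8.

7:32 AM on Sep 8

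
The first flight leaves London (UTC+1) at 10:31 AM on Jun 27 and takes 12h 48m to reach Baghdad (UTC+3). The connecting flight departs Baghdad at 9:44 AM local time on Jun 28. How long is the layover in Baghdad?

Convert departure to UTC: 10:31 AM − 1:00 = 9:31 AM UTC on Jun 27.
Add 12 hours 48 minutes flight time → 10:19 PM UTC.
Baghdad is UTC+3:00, so local arrival = 10:19 PM + 3:00 = 1:19 AM on Jun 28.
Layover = 9:44 AM − 1:19 AM = 8 hours 25 minutes.

8 hours 25 minutes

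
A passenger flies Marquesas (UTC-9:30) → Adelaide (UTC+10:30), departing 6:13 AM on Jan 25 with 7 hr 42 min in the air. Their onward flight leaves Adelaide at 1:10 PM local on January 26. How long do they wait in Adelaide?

Convert departure to UTC: 6:13 AM + 9:30 = 3:43 PM UTC on Jan 25.
Add 7 hours 42 minutes flight time → 11:25 PM UTC.
Adelaide is UTC+10:30, so local arrival = 11:25 PM + 10:30 = 9:55 AM on Jan 26.
Layover = 1:10 PM − 9:55 AM = 3 hours 15 minutes.

3 hours 15 minutes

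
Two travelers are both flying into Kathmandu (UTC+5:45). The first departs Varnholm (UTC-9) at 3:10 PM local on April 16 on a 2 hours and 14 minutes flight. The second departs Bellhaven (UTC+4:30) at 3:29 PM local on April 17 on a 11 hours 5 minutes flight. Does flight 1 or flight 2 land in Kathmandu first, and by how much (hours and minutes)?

Flight 1 in UTC: 3:10 PM + 9:00 = 12:10 AM on Apr 17.
+2 hours and 14 minutes → arrive 2:24 AM UTC on Apr 17.
Flight 2 in UTC: 3:29 PM − 4:30 = 10:59 AM on Apr 17.
+11 hours 5 minutes → arrive 10:04 PM UTC on Apr 17.
Flight 1 lands earlier by 19 hours 40 minutes.

the first, by 19 hours 40 minutes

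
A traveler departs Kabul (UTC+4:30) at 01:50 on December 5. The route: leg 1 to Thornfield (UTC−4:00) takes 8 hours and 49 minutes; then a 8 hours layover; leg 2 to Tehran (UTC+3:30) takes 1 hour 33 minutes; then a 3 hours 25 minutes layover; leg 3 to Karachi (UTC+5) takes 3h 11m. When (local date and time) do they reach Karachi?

03:18 on Dec 6

Convert departure to UTC: 01:50 − 4:30 = 21:20 UTC on Dec 4.
Add 8 hours 49 minutes leg 1 → 06:09 UTC (Dec 5).
Add 8 hours layover in Thornfield → 14:09 UTC.
Add 1 hour 33 minutes leg 2 → 15:42 UTC.
Add 3 hours 25 minutes layover in Tehran → 19:07 UTC.
Add 3 hours and 11 minutes leg 3 → 22:18 UTC.
Karachi is UTC+5:00, so local arrival = 22:18 + 5:00 = 03:18 on Dec 6.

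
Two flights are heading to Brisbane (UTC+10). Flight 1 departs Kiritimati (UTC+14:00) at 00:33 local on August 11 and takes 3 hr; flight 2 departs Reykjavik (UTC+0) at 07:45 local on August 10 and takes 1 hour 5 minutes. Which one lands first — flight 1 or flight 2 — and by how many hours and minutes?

Flight 1 in UTC: 00:33 − 14:00 = 10:33 on Aug 10.
+3 hours → arrive 13:33 UTC on Aug 10.
Flight 2 departs at 07:45 UTC (Aug 10).
+1 hour 5 minutes → arrive 08:50 UTC on Aug 10.
Flight 2 lands earlier by 4 hours 43 minutes.

the second, by 4 hours 43 minutes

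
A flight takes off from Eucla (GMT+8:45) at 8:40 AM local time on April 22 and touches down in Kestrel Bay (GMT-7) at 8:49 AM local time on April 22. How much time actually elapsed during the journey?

15 hours 54 minutes

Departure in UTC: 8:40 AM − 8:45 = 11:55 PM on Apr 21.
Arrival in UTC: 8:49 AM + 7:00 = 3:49 PM on Apr 22.
Elapsed = 3:49 PM − 11:55 PM (+1 day) = 15 hours 54 minutes.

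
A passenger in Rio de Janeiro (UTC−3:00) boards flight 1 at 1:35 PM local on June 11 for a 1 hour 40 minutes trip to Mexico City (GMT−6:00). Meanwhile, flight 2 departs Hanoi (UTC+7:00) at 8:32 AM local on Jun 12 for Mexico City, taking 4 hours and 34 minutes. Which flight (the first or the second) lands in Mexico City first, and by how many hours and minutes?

the first, by 11 hours 51 minutes

Flight 1 in UTC: 1:35 PM + 3:00 = 4:35 PM on Jun 11.
+1 hour and 40 minutes → arrive 6:15 PM UTC on Jun 11.
Flight 2 in UTC: 8:32 AM − 7:00 = 1:32 AM on Jun 12.
+4 hours and 34 minutes → arrive 6:06 AM UTC on Jun 12.
Flight 1 lands earlier by 11 hours 51 minutes.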